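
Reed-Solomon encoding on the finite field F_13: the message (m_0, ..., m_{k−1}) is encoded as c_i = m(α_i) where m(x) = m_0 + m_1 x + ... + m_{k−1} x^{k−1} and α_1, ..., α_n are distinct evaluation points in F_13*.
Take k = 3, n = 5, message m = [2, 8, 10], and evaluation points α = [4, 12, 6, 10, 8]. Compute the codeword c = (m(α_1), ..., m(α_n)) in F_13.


c = [12, 4, 7, 3, 4]

Message polynomial: m(x) = 2 + 8·x + 10·x^2 (mod 13).
For each evaluation point α_i, compute m(α_i) mod 13:
  α_1 = 4: Horner steps 10 → 9 → 12, so m(4) = 12.
  α_2 = 12: Horner steps 10 → 11 → 4, so m(12) = 4.
  α_3 = 6: Horner steps 10 → 3 → 7, so m(6) = 7.
  α_4 = 10: Horner steps 10 → 4 → 3, so m(10) = 3.
  α_5 = 8: Horner steps 10 → 10 → 4, so m(8) = 4.
Codeword c = [12, 4, 7, 3, 4] ∈ F_13^5.


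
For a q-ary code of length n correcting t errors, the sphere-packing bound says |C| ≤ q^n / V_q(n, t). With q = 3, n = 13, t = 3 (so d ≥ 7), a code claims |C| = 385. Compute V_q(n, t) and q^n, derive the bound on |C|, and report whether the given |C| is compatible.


V_q(n, t) = 2627, q^n = 1594323, Hamming bound = 606, |C| = 385 ≤ bound (satisfied).

Step 1: Compute V_q(n, t) = Σ_{j=0}^3 C(n, j) (q−1)^j.
  j = 0: C(13,0)·(2)^0 = 1·1 = 1.
  j = 1: C(13,1)·(2)^1 = 13·2 = 26.
  j = 2: C(13,2)·(2)^2 = 78·4 = 312.
  j = 3: C(13,3)·(2)^3 = 286·8 = 2288.
  V_q(n, t) = 1 + 26 + 312 + 2288 = 2627.
Step 2: q^n = 3^13 = 1594323.
Step 3: Hamming bound ⌊q^n / V_q(n,t)⌋ = ⌊1594323/2627⌋ = 606.
Step 4: Compare |C| = 385 to 606: satisfied.
The claimed |C| lies below the Hamming bound.


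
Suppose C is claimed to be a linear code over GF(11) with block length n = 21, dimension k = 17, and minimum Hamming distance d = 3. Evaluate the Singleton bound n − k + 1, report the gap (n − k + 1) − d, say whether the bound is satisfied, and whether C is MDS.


Singleton RHS = n − k + 1 = 5, slack = 2, bound satisfied, not MDS.

Singleton bound: d ≤ n − k + 1.
Here n = 21, k = 17, so n − k + 1 = 5.
Given d = 3, check d ≤ 5: YES.
Slack = (n − k + 1) − d = 2.
The code is NOT MDS (slack = 2 > 0).
Description: the claimed parameters are [21, 17, 3]_11; such a code would be non-MDS.


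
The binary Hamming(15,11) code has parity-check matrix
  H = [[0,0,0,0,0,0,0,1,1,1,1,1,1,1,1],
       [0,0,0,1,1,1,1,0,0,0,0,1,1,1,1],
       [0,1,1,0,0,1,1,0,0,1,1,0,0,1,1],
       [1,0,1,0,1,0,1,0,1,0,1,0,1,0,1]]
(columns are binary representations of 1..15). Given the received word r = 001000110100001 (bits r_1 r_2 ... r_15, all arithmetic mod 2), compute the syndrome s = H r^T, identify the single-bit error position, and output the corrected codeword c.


s = (1, 0, 0, 1)^T, error position = 9, corrected codeword c = 001000111100001

Compute s = H r^T mod 2 one row at a time:
  s_1 = 1 + 0 + 1 + 0 + 0 + 0 + 0 + 1 = 3 ≡ 1 (mod 2).
  s_2 = 0 + 0 + 0 + 1 + 0 + 0 + 0 + 1 = 2 ≡ 0 (mod 2).
  s_3 = 0 + 1 + 0 + 1 + 1 + 0 + 0 + 1 = 4 ≡ 0 (mod 2).
  s_4 = 0 + 1 + 0 + 1 + 0 + 0 + 0 + 1 = 3 ≡ 1 (mod 2).
s = (1, 0, 0, 1)^T — this equals column 9 of H (binary 1001), so error is at position 9.
Correct: flip bit 9 of r = 001000110100001 to get c = 001000111100001.


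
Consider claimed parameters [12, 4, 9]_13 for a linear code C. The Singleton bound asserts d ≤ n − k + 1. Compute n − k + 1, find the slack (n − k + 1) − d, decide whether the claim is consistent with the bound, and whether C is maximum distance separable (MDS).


Singleton RHS = n − k + 1 = 9, slack = 0, bound satisfied, MDS.

Singleton bound: d ≤ n − k + 1.
Here n = 12, k = 4, so n − k + 1 = 9.
Given d = 9, check d ≤ 9: YES.
Slack = (n − k + 1) − d = 0.
The code is MDS (slack = 0).
Description: the claimed parameters are [12, 4, 9]_13; such a code would be MDS (meets Singleton bound).


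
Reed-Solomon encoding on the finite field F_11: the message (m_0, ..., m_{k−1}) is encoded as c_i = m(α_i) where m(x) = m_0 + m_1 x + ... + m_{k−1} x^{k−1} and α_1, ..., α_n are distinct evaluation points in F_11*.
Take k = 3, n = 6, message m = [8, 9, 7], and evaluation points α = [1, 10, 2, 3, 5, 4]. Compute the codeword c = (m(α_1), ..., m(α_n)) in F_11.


c = [2, 6, 10, 10, 8, 2]

Message polynomial: m(x) = 8 + 9·x + 7·x^2 (mod 11).
For each evaluation point α_i, compute m(α_i) mod 11:
  α_1 = 1: Horner steps 7 → 5 → 2, so m(1) = 2.
  α_2 = 10: Horner steps 7 → 2 → 6, so m(10) = 6.
  α_3 = 2: Horner steps 7 → 1 → 10, so m(2) = 10.
  α_4 = 3: Horner steps 7 → 8 → 10, so m(3) = 10.
  α_5 = 5: Horner steps 7 → 0 → 8, so m(5) = 8.
  α_6 = 4: Horner steps 7 → 4 → 2, so m(4) = 2.
Codeword c = [2, 6, 10, 10, 8, 2] ∈ F_11^6.


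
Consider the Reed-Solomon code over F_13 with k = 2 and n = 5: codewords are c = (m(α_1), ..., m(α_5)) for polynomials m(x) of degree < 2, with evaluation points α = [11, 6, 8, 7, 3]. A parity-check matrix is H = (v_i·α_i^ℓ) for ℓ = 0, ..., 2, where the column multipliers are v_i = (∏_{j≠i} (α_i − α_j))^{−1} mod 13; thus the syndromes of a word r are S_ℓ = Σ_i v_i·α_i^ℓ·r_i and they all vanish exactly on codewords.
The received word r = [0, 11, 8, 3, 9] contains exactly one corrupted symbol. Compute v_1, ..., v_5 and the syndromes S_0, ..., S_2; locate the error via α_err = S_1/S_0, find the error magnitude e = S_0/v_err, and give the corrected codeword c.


S = (10, 6, 1), error at position 1, error magnitude e = 3, c = [10, 11, 8, 3, 9].

Step 1: column multipliers v_i = (∏_{j≠i}(α_i − α_j))^{−1} mod 13.
  i = 1 (α = 11): (11−6)(11−8)(11−7)(11−3) = 5·3·4·8 = 480 ≡ 12, so v_1 = 12^{−1} = 12 (mod 13).
  i = 2 (α = 6): (6−11)(6−8)(6−7)(6−3) = (−5)·(−2)·(−1)·3 = −30 ≡ 9, so v_2 = 9^{−1} = 3 (mod 13).
  i = 3 (α = 8): (8−11)(8−6)(8−7)(8−3) = (−3)·2·1·5 = −30 ≡ 9, so v_3 = 9^{−1} = 3 (mod 13).
  i = 4 (α = 7): (7−11)(7−6)(7−8)(7−3) = (−4)·1·(−1)·4 = 16 ≡ 3, so v_4 = 3^{−1} = 9 (mod 13).
  i = 5 (α = 3): (3−11)(3−6)(3−8)(3−7) = (−8)·(−3)·(−5)·(−4) = 480 ≡ 12, so v_5 = 12^{−1} = 12 (mod 13).
  v = [12, 3, 3, 9, 12].
Step 2: syndromes of r = [0, 11, 8, 3, 9] (all sums mod 13).
  S_0 = Σ v_i r_i = 12·0 + 3·11 + 3·8 + 9·3 + 12·9 = 192 ≡ 10.
  S_1 = Σ v_i α_i r_i = 12·11·0 + 3·6·11 + 3·8·8 + 9·7·3 + 12·3·9 = 903 ≡ 6.
  α_i^2 mod 13 = [4, 10, 12, 10, 9].
  S_2 = Σ v_i α_i^2 r_i = 12·4·0 + 3·10·11 + 3·12·8 + 9·10·3 + 12·9·9 = 1860 ≡ 1.
  S = (10, 6, 1) ≠ 0, so r is not a codeword (an error is present).
Step 3: locate the error. For a single error e at position i, S_ℓ = v_i·e·α_i^ℓ, so α_err = S_1/S_0.
  S_0^{−1} = 10^{−1} = 4 (mod 13), so α_err = 6·4 = 24 ≡ 11 = α_1. Error position i = 1.
  Consistency check: S_2/S_1 = 1·11 = 11 ≡ 11 = α_err ✓ (single-error assumption holds).
Step 4: error magnitude e = S_0/v_1 = S_0·∏_{j≠1}(α_1 − α_j) = 10·12 = 120 ≡ 3 (mod 13).
Step 5: correct position 1: c_1 = r_1 − e = 0 − 3 ≡ 10 (mod 13). Hence c = [10, 11, 8, 3, 9].
  Check: interpolating c through the α_i gives m(x) = 7 + 5·x (degree < 2) with m(α_i) = c_i for every i, so c is indeed a codeword.


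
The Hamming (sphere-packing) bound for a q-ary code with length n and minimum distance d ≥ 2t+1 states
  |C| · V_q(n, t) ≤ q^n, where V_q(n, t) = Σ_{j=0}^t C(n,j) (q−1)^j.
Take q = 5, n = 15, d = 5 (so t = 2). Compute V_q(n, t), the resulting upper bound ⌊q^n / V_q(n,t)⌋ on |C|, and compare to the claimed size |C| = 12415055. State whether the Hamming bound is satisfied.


V_q(n, t) = 1741, q^n = 30517578125, Hamming bound = 17528764, |C| = 12415055 ≤ bound (satisfied).

Step 1: Compute V_q(n, t) = Σ_{j=0}^2 C(n, j) (q−1)^j.
  j = 0: C(15,0)·(4)^0 = 1·1 = 1.
  j = 1: C(15,1)·(4)^1 = 15·4 = 60.
  j = 2: C(15,2)·(4)^2 = 105·16 = 1680.
  V_q(n, t) = 1 + 60 + 1680 = 1741.
Step 2: q^n = 5^15 = 30517578125.
Step 3: Hamming bound ⌊q^n / V_q(n,t)⌋ = ⌊30517578125/1741⌋ = 17528764.
Step 4: Compare |C| = 12415055 to 17528764: satisfied.
The claimed |C| lies below the Hamming bound.


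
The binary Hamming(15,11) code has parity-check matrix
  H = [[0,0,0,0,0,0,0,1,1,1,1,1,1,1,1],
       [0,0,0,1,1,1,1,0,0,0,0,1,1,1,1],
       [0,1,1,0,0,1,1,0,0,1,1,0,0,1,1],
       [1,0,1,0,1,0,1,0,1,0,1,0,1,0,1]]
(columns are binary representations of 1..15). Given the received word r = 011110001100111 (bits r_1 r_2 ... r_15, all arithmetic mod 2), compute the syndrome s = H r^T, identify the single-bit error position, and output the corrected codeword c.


s = (1, 1, 1, 1)^T, error position = 15, corrected codeword c = 011110001100110

Compute s = H r^T mod 2 one row at a time:
  s_1 = 0 + 1 + 1 + 0 + 0 + 1 + 1 + 1 = 5 ≡ 1 (mod 2).
  s_2 = 1 + 1 + 0 + 0 + 0 + 1 + 1 + 1 = 5 ≡ 1 (mod 2).
  s_3 = 1 + 1 + 0 + 0 + 1 + 0 + 1 + 1 = 5 ≡ 1 (mod 2).
  s_4 = 0 + 1 + 1 + 0 + 1 + 0 + 1 + 1 = 5 ≡ 1 (mod 2).
s = (1, 1, 1, 1)^T — this equals column 15 of H (binary 1111), so error is at position 15.
Correct: flip bit 15 of r = 011110001100111 to get c = 011110001100110.


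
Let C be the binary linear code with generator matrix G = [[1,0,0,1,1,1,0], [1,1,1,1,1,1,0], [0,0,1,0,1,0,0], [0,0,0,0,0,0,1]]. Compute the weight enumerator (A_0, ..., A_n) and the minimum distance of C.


Weight distribution: A_0 = 1, A_1 = 1, A_2 = 3, A_3 = 3, A_4 = 3, A_5 = 3, A_6 = 1, A_7 = 1. Minimum distance d = 1.

Enumerate all 2^4 = 16 messages m ∈ F_2^4.
For each, compute codeword c = mG in F_2^7, then tally its weight.
  m = 0000 → c = 0000000, weight = 0.
  m = 1000 → c = 1001110, weight = 4.
  m = 0100 → c = 1111110, weight = 6.
  m = 1100 → c = 0110000, weight = 2.
  m = 0010 → c = 0010100, weight = 2.
  m = 1010 → c = 1011010, weight = 4.
  m = 0110 → c = 1101010, weight = 4.
  m = 1110 → c = 0100100, weight = 2.
  m = 0001 → c = 0000001, weight = 1.
  m = 1001 → c = 1001111, weight = 5.
  m = 0101 → c = 1111111, weight = 7.
  m = 1101 → c = 0110001, weight = 3.
  m = 0011 → c = 0010101, weight = 3.
  m = 1011 → c = 1011011, weight = 5.
  m = 0111 → c = 1101011, weight = 5.
  m = 1111 → c = 0100101, weight = 3.
Tally weights:
  weight 0: 1 codewords.
  weight 1: 1 codewords.
  weight 2: 3 codewords.
  weight 3: 3 codewords.
  weight 4: 3 codewords.
  weight 5: 3 codewords.
  weight 6: 1 codewords.
  weight 7: 1 codewords.
Minimum distance d = smallest w > 0 with A_w > 0 = 1.
Sanity: Σ A_w = 16 = 2^4 = 16 ✓.


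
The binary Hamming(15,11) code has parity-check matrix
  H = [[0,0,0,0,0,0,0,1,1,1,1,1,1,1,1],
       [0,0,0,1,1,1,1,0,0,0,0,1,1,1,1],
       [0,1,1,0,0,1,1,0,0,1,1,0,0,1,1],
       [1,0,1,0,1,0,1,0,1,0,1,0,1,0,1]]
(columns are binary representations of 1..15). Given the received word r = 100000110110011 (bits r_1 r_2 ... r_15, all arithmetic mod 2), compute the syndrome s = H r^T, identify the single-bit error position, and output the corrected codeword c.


s = (1, 1, 1, 0)^T, error position = 14, corrected codeword c = 100000110110001

Compute s = H r^T mod 2 one row at a time:
  s_1 = 1 + 0 + 1 + 1 + 0 + 0 + 1 + 1 = 5 ≡ 1 (mod 2).
  s_2 = 0 + 0 + 0 + 1 + 0 + 0 + 1 + 1 = 3 ≡ 1 (mod 2).
  s_3 = 0 + 0 + 0 + 1 + 1 + 1 + 1 + 1 = 5 ≡ 1 (mod 2).
  s_4 = 1 + 0 + 0 + 1 + 0 + 1 + 0 + 1 = 4 ≡ 0 (mod 2).
s = (1, 1, 1, 0)^T — this equals column 14 of H (binary 1110), so error is at position 14.
Correct: flip bit 14 of r = 100000110110011 to get c = 100000110110001.


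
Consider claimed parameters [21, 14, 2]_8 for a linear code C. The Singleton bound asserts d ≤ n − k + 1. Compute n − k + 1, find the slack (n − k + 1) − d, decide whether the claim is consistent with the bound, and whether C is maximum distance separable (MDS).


Singleton RHS = n − k + 1 = 8, slack = 6, bound satisfied, not MDS.

Singleton bound: d ≤ n − k + 1.
Here n = 21, k = 14, so n − k + 1 = 8.
Given d = 2, check d ≤ 8: YES.
Slack = (n − k + 1) − d = 6.
The code is NOT MDS (slack = 6 > 0).
Description: the claimed parameters are [21, 14, 2]_8; such a code would be non-MDS.


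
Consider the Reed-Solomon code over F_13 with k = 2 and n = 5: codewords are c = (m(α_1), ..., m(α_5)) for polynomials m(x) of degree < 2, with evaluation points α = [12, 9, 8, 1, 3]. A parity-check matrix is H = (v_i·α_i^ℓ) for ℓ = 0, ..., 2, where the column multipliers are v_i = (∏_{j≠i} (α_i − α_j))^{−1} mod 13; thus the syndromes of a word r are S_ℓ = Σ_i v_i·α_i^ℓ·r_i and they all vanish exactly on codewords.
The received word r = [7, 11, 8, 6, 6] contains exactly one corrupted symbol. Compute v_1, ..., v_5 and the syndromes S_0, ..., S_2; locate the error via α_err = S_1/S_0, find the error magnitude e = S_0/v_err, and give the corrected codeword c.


S = (11, 11, 11), error at position 4, error magnitude e = 6, c = [7, 11, 8, 0, 6].

Step 1: column multipliers v_i = (∏_{j≠i}(α_i − α_j))^{−1} mod 13.
  i = 1 (α = 12): (12−9)(12−8)(12−1)(12−3) = 3·4·11·9 = 1188 ≡ 5, so v_1 = 5^{−1} = 8 (mod 13).
  i = 2 (α = 9): (9−12)(9−8)(9−1)(9−3) = (−3)·1·8·6 = −144 ≡ 12, so v_2 = 12^{−1} = 12 (mod 13).
  i = 3 (α = 8): (8−12)(8−9)(8−1)(8−3) = (−4)·(−1)·7·5 = 140 ≡ 10, so v_3 = 10^{−1} = 4 (mod 13).
  i = 4 (α = 1): (1−12)(1−9)(1−8)(1−3) = (−11)·(−8)·(−7)·(−2) = 1232 ≡ 10, so v_4 = 10^{−1} = 4 (mod 13).
  i = 5 (α = 3): (3−12)(3−9)(3−8)(3−1) = (−9)·(−6)·(−5)·2 = −540 ≡ 6, so v_5 = 6^{−1} = 11 (mod 13).
  v = [8, 12, 4, 4, 11].
Step 2: syndromes of r = [7, 11, 8, 6, 6] (all sums mod 13).
  S_0 = Σ v_i r_i = 8·7 + 12·11 + 4·8 + 4·6 + 11·6 = 310 ≡ 11.
  S_1 = Σ v_i α_i r_i = 8·12·7 + 12·9·11 + 4·8·8 + 4·1·6 + 11·3·6 = 2338 ≡ 11.
  α_i^2 mod 13 = [1, 3, 12, 1, 9].
  S_2 = Σ v_i α_i^2 r_i = 8·1·7 + 12·3·11 + 4·12·8 + 4·1·6 + 11·9·6 = 1454 ≡ 11.
  S = (11, 11, 11) ≠ 0, so r is not a codeword (an error is present).
Step 3: locate the error. For a single error e at position i, S_ℓ = v_i·e·α_i^ℓ, so α_err = S_1/S_0.
  S_0^{−1} = 11^{−1} = 6 (mod 13), so α_err = 11·6 = 66 ≡ 1 = α_4. Error position i = 4.
  Consistency check: S_2/S_1 = 11·6 = 66 ≡ 1 = α_err ✓ (single-error assumption holds).
Step 4: error magnitude e = S_0/v_4 = S_0·∏_{j≠4}(α_4 − α_j) = 11·10 = 110 ≡ 6 (mod 13).
Step 5: correct position 4: c_4 = r_4 − e = 6 − 6 ≡ 0 (mod 13). Hence c = [7, 11, 8, 0, 6].
  Check: interpolating c through the α_i gives m(x) = 10 + 3·x (degree < 2) with m(α_i) = c_i for every i, so c is indeed a codeword.


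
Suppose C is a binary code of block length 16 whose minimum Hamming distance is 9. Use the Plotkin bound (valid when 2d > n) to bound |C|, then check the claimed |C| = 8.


Plotkin bound M ≤ 8; given |C| = 8 ≤ bound (satisfied).

Check applicability: 2d = 18, n = 16.
2d − n = 2 > 0, so Plotkin applies.
Compute d/(2d−n) = 9/2 ≈ 4.5000.
⌊d/(2d−n)⌋ = 4.
Plotkin bound: M ≤ 2·4 = 8.
Given |C| = 8, check: satisfied.
This |C| is at the Plotkin bound.


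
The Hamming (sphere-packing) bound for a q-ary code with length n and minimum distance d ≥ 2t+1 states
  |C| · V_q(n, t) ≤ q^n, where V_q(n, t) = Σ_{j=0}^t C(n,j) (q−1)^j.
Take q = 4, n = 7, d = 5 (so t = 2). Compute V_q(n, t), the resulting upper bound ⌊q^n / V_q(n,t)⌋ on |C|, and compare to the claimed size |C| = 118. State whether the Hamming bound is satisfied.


V_q(n, t) = 211, q^n = 16384, Hamming bound = 77, |C| = 118 > bound (violated).

Step 1: Compute V_q(n, t) = Σ_{j=0}^2 C(n, j) (q−1)^j.
  j = 0: C(7,0)·(3)^0 = 1·1 = 1.
  j = 1: C(7,1)·(3)^1 = 7·3 = 21.
  j = 2: C(7,2)·(3)^2 = 21·9 = 189.
  V_q(n, t) = 1 + 21 + 189 = 211.
Step 2: q^n = 4^7 = 16384.
Step 3: Hamming bound ⌊q^n / V_q(n,t)⌋ = ⌊16384/211⌋ = 77.
Step 4: Compare |C| = 118 to 77: violated.
The claimed |C| lies above the Hamming bound, so no 4-ary code of length 7 with d ≥ 5 can have 118 codewords.


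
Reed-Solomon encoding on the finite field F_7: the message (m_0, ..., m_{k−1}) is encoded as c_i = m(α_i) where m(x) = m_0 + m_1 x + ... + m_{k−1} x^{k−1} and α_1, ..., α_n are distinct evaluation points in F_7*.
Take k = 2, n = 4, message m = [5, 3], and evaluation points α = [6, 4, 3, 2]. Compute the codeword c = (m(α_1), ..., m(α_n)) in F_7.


c = [2, 3, 0, 4]

Message polynomial: m(x) = 5 + 3·x (mod 7).
For each evaluation point α_i, compute m(α_i) mod 7:
  α_1 = 6: Horner steps 3 → 2, so m(6) = 2.
  α_2 = 4: Horner steps 3 → 3, so m(4) = 3.
  α_3 = 3: Horner steps 3 → 0, so m(3) = 0.
  α_4 = 2: Horner steps 3 → 4, so m(2) = 4.
Codeword c = [2, 3, 0, 4] ∈ F_7^4.


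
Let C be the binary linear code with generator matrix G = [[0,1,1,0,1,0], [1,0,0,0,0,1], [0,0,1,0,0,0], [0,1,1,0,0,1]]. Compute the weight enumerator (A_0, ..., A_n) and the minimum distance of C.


Weight distribution: A_0 = 1, A_1 = 1, A_2 = 6, A_3 = 6, A_4 = 1, A_5 = 1. Minimum distance d = 1.

Enumerate all 2^4 = 16 messages m ∈ F_2^4.
For each, compute codeword c = mG in F_2^6, then tally its weight.
  m = 0000 → c = 000000, weight = 0.
  m = 1000 → c = 011010, weight = 3.
  m = 0100 → c = 100001, weight = 2.
  m = 1100 → c = 111011, weight = 5.
  m = 0010 → c = 001000, weight = 1.
  m = 1010 → c = 010010, weight = 2.
  m = 0110 → c = 101001, weight = 3.
  m = 1110 → c = 110011, weight = 4.
  m = 0001 → c = 011001, weight = 3.
  m = 1001 → c = 000011, weight = 2.
  m = 0101 → c = 111000, weight = 3.
  m = 1101 → c = 100010, weight = 2.
  m = 0011 → c = 010001, weight = 2.
  m = 1011 → c = 001011, weight = 3.
  m = 0111 → c = 110000, weight = 2.
  m = 1111 → c = 101010, weight = 3.
Tally weights:
  weight 0: 1 codewords.
  weight 1: 1 codewords.
  weight 2: 6 codewords.
  weight 3: 6 codewords.
  weight 4: 1 codewords.
  weight 5: 1 codewords.
Minimum distance d = smallest w > 0 with A_w > 0 = 1.
Sanity: Σ A_w = 16 = 2^4 = 16 ✓.


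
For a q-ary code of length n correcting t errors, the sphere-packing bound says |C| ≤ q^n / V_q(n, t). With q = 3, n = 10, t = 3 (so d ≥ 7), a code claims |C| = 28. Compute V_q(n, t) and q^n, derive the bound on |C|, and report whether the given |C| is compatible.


V_q(n, t) = 1161, q^n = 59049, Hamming bound = 50, |C| = 28 ≤ bound (satisfied).

Step 1: Compute V_q(n, t) = Σ_{j=0}^3 C(n, j) (q−1)^j.
  j = 0: C(10,0)·(2)^0 = 1·1 = 1.
  j = 1: C(10,1)·(2)^1 = 10·2 = 20.
  j = 2: C(10,2)·(2)^2 = 45·4 = 180.
  j = 3: C(10,3)·(2)^3 = 120·8 = 960.
  V_q(n, t) = 1 + 20 + 180 + 960 = 1161.
Step 2: q^n = 3^10 = 59049.
Step 3: Hamming bound ⌊q^n / V_q(n,t)⌋ = ⌊59049/1161⌋ = 50.
Step 4: Compare |C| = 28 to 50: satisfied.
The claimed |C| lies below the Hamming bound.


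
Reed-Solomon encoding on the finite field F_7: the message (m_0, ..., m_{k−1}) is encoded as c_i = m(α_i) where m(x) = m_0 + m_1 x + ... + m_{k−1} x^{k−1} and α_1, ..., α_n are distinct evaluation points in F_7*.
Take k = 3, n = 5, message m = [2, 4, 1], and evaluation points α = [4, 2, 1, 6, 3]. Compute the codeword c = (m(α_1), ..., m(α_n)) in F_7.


c = [6, 0, 0, 6, 2]

Message polynomial: m(x) = 2 + 4·x + 1·x^2 (mod 7).
For each evaluation point α_i, compute m(α_i) mod 7:
  α_1 = 4: Horner steps 1 → 1 → 6, so m(4) = 6.
  α_2 = 2: Horner steps 1 → 6 → 0, so m(2) = 0.
  α_3 = 1: Horner steps 1 → 5 → 0, so m(1) = 0.
  α_4 = 6: Horner steps 1 → 3 → 6, so m(6) = 6.
  α_5 = 3: Horner steps 1 → 0 → 2, so m(3) = 2.
Codeword c = [6, 0, 0, 6, 2] ∈ F_7^5.


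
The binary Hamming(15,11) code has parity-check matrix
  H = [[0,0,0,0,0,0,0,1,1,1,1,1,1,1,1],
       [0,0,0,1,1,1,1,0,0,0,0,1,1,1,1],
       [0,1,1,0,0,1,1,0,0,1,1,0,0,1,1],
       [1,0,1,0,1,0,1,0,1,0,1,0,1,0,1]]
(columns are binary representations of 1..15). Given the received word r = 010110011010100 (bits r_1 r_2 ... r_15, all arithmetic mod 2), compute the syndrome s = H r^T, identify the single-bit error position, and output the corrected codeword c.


s = (0, 1, 0, 0)^T, error position = 4, corrected codeword c = 010010011010100

Compute s = H r^T mod 2 one row at a time:
  s_1 = 1 + 1 + 0 + 1 + 0 + 1 + 0 + 0 = 4 ≡ 0 (mod 2).
  s_2 = 1 + 1 + 0 + 0 + 0 + 1 + 0 + 0 = 3 ≡ 1 (mod 2).
  s_3 = 1 + 0 + 0 + 0 + 0 + 1 + 0 + 0 = 2 ≡ 0 (mod 2).
  s_4 = 0 + 0 + 1 + 0 + 1 + 1 + 1 + 0 = 4 ≡ 0 (mod 2).
s = (0, 1, 0, 0)^T — this equals column 4 of H (binary 0100), so error is at position 4.
Correct: flip bit 4 of r = 010110011010100 to get c = 010010011010100.


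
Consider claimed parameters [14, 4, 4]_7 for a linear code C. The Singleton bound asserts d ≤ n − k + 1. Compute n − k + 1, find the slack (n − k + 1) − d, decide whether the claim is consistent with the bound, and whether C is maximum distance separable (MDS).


Singleton RHS = n − k + 1 = 11, slack = 7, bound satisfied, not MDS.

Singleton bound: d ≤ n − k + 1.
Here n = 14, k = 4, so n − k + 1 = 11.
Given d = 4, check d ≤ 11: YES.
Slack = (n − k + 1) − d = 7.
The code is NOT MDS (slack = 7 > 0).
Description: the claimed parameters are [14, 4, 4]_7; such a code would be non-MDS.


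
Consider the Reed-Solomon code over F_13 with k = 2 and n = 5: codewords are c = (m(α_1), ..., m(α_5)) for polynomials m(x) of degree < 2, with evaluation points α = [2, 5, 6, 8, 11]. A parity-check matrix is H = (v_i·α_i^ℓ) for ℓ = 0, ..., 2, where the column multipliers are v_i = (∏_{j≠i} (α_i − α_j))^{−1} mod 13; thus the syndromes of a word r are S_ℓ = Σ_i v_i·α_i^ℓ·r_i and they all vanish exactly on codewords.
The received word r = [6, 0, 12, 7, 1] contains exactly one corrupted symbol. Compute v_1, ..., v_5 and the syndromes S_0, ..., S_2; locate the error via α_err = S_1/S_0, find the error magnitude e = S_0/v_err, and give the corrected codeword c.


S = (1, 6, 10), error at position 3, error magnitude e = 1, c = [6, 0, 11, 7, 1].

Step 1: column multipliers v_i = (∏_{j≠i}(α_i − α_j))^{−1} mod 13.
  i = 1 (α = 2): (2−5)(2−6)(2−8)(2−11) = (−3)·(−4)·(−6)·(−9) = 648 ≡ 11, so v_1 = 11^{−1} = 6 (mod 13).
  i = 2 (α = 5): (5−2)(5−6)(5−8)(5−11) = 3·(−1)·(−3)·(−6) = −54 ≡ 11, so v_2 = 11^{−1} = 6 (mod 13).
  i = 3 (α = 6): (6−2)(6−5)(6−8)(6−11) = 4·1·(−2)·(−5) = 40 ≡ 1, so v_3 = 1^{−1} = 1 (mod 13).
  i = 4 (α = 8): (8−2)(8−5)(8−6)(8−11) = 6·3·2·(−3) = −108 ≡ 9, so v_4 = 9^{−1} = 3 (mod 13).
  i = 5 (α = 11): (11−2)(11−5)(11−6)(11−8) = 9·6·5·3 = 810 ≡ 4, so v_5 = 4^{−1} = 10 (mod 13).
  v = [6, 6, 1, 3, 10].
Step 2: syndromes of r = [6, 0, 12, 7, 1] (all sums mod 13).
  S_0 = Σ v_i r_i = 6·6 + 6·0 + 1·12 + 3·7 + 10·1 = 79 ≡ 1.
  S_1 = Σ v_i α_i r_i = 6·2·6 + 6·5·0 + 1·6·12 + 3·8·7 + 10·11·1 = 422 ≡ 6.
  α_i^2 mod 13 = [4, 12, 10, 12, 4].
  S_2 = Σ v_i α_i^2 r_i = 6·4·6 + 6·12·0 + 1·10·12 + 3·12·7 + 10·4·1 = 556 ≡ 10.
  S = (1, 6, 10) ≠ 0, so r is not a codeword (an error is present).
Step 3: locate the error. For a single error e at position i, S_ℓ = v_i·e·α_i^ℓ, so α_err = S_1/S_0.
  S_0^{−1} = 1^{−1} = 1 (mod 13), so α_err = 6·1 = 6 ≡ 6 = α_3. Error position i = 3.
  Consistency check: S_2/S_1 = 10·11 = 110 ≡ 6 = α_err ✓ (single-error assumption holds).
Step 4: error magnitude e = S_0/v_3 = S_0·∏_{j≠3}(α_3 − α_j) = 1·1 = 1 ≡ 1 (mod 13).
Step 5: correct position 3: c_3 = r_3 − e = 12 − 1 ≡ 11 (mod 13). Hence c = [6, 0, 11, 7, 1].
  Check: interpolating c through the α_i gives m(x) = 10 + 11·x (degree < 2) with m(α_i) = c_i for every i, so c is indeed a codeword.


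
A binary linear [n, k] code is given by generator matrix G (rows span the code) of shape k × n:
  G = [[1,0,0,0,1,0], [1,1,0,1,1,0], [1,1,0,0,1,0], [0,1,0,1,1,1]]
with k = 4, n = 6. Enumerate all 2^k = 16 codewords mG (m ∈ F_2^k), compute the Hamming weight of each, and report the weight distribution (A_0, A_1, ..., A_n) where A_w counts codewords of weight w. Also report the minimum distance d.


Weight distribution: A_0 = 1, A_1 = 2, A_2 = 4, A_3 = 6, A_4 = 3. Minimum distance d = 1.

Enumerate all 2^4 = 16 messages m ∈ F_2^4.
For each, compute codeword c = mG in F_2^6, then tally its weight.
  m = 0000 → c = 000000, weight = 0.
  m = 1000 → c = 100010, weight = 2.
  m = 0100 → c = 110110, weight = 4.
  m = 1100 → c = 010100, weight = 2.
  m = 0010 → c = 110010, weight = 3.
  m = 1010 → c = 010000, weight = 1.
  m = 0110 → c = 000100, weight = 1.
  m = 1110 → c = 100110, weight = 3.
  m = 0001 → c = 010111, weight = 4.
  m = 1001 → c = 110101, weight = 4.
  m = 0101 → c = 100001, weight = 2.
  m = 1101 → c = 000011, weight = 2.
  m = 0011 → c = 100101, weight = 3.
  m = 1011 → c = 000111, weight = 3.
  m = 0111 → c = 010011, weight = 3.
  m = 1111 → c = 110001, weight = 3.
Tally weights:
  weight 0: 1 codewords.
  weight 1: 2 codewords.
  weight 2: 4 codewords.
  weight 3: 6 codewords.
  weight 4: 3 codewords.
Minimum distance d = smallest w > 0 with A_w > 0 = 1.
Sanity: Σ A_w = 16 = 2^4 = 16 ✓.


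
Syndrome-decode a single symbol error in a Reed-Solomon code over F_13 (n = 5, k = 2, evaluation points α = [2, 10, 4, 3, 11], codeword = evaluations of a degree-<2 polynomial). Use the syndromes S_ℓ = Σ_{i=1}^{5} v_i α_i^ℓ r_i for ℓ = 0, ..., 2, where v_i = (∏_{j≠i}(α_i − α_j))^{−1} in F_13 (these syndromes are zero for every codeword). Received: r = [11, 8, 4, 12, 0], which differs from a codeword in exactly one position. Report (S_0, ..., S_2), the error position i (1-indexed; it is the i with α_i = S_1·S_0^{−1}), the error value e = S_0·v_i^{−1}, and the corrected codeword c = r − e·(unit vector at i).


S = (4, 8, 3), error at position 1, error magnitude e = 4, c = [7, 8, 4, 12, 0].

Step 1: column multipliers v_i = (∏_{j≠i}(α_i − α_j))^{−1} mod 13.
  i = 1 (α = 2): (2−10)(2−4)(2−3)(2−11) = (−8)·(−2)·(−1)·(−9) = 144 ≡ 1, so v_1 = 1^{−1} = 1 (mod 13).
  i = 2 (α = 10): (10−2)(10−4)(10−3)(10−11) = 8·6·7·(−1) = −336 ≡ 2, so v_2 = 2^{−1} = 7 (mod 13).
  i = 3 (α = 4): (4−2)(4−10)(4−3)(4−11) = 2·(−6)·1·(−7) = 84 ≡ 6, so v_3 = 6^{−1} = 11 (mod 13).
  i = 4 (α = 3): (3−2)(3−10)(3−4)(3−11) = 1·(−7)·(−1)·(−8) = −56 ≡ 9, so v_4 = 9^{−1} = 3 (mod 13).
  i = 5 (α = 11): (11−2)(11−10)(11−4)(11−3) = 9·1·7·8 = 504 ≡ 10, so v_5 = 10^{−1} = 4 (mod 13).
  v = [1, 7, 11, 3, 4].
Step 2: syndromes of r = [11, 8, 4, 12, 0] (all sums mod 13).
  S_0 = Σ v_i r_i = 1·11 + 7·8 + 11·4 + 3·12 + 4·0 = 147 ≡ 4.
  S_1 = Σ v_i α_i r_i = 1·2·11 + 7·10·8 + 11·4·4 + 3·3·12 + 4·11·0 = 866 ≡ 8.
  α_i^2 mod 13 = [4, 9, 3, 9, 4].
  S_2 = Σ v_i α_i^2 r_i = 1·4·11 + 7·9·8 + 11·3·4 + 3·9·12 + 4·4·0 = 1004 ≡ 3.
  S = (4, 8, 3) ≠ 0, so r is not a codeword (an error is present).
Step 3: locate the error. For a single error e at position i, S_ℓ = v_i·e·α_i^ℓ, so α_err = S_1/S_0.
  S_0^{−1} = 4^{−1} = 10 (mod 13), so α_err = 8·10 = 80 ≡ 2 = α_1. Error position i = 1.
  Consistency check: S_2/S_1 = 3·5 = 15 ≡ 2 = α_err ✓ (single-error assumption holds).
Step 4: error magnitude e = S_0/v_1 = S_0·∏_{j≠1}(α_1 − α_j) = 4·1 = 4 ≡ 4 (mod 13).
Step 5: correct position 1: c_1 = r_1 − e = 11 − 4 ≡ 7 (mod 13). Hence c = [7, 8, 4, 12, 0].
  Check: interpolating c through the α_i gives m(x) = 10 + 5·x (degree < 2) with m(α_i) = c_i for every i, so c is indeed a codeword.


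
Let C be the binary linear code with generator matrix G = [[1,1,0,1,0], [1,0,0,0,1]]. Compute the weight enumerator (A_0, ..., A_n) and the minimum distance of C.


Weight distribution: A_0 = 1, A_2 = 1, A_3 = 2. Minimum distance d = 2.

Enumerate all 2^2 = 4 messages m ∈ F_2^2.
For each, compute codeword c = mG in F_2^5, then tally its weight.
  m = 00 → c = 00000, weight = 0.
  m = 10 → c = 11010, weight = 3.
  m = 01 → c = 10001, weight = 2.
  m = 11 → c = 01011, weight = 3.
Tally weights:
  weight 0: 1 codewords.
  weight 2: 1 codewords.
  weight 3: 2 codewords.
Minimum distance d = smallest w > 0 with A_w > 0 = 2.
Sanity: Σ A_w = 4 = 2^2 = 4 ✓.


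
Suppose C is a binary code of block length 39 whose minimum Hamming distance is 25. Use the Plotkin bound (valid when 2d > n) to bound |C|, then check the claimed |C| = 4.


Plotkin bound M ≤ 4; given |C| = 4 ≤ bound (satisfied).

Check applicability: 2d = 50, n = 39.
2d − n = 11 > 0, so Plotkin applies.
Compute d/(2d−n) = 25/11 ≈ 2.2727.
⌊d/(2d−n)⌋ = 2.
Plotkin bound: M ≤ 2·2 = 4.
Given |C| = 4, check: satisfied.
This |C| is at the Plotkin bound.


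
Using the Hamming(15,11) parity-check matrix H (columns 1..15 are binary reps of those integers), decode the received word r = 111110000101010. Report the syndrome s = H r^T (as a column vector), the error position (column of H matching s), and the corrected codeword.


s = (1, 0, 0, 1)^T, error position = 9, corrected codeword c = 111110001101010

Compute s = H r^T mod 2 one row at a time:
  s_1 = 0 + 0 + 1 + 0 + 1 + 0 + 1 + 0 = 3 ≡ 1 (mod 2).
  s_2 = 1 + 1 + 0 + 0 + 1 + 0 + 1 + 0 = 4 ≡ 0 (mod 2).
  s_3 = 1 + 1 + 0 + 0 + 1 + 0 + 1 + 0 = 4 ≡ 0 (mod 2).
  s_4 = 1 + 1 + 1 + 0 + 0 + 0 + 0 + 0 = 3 ≡ 1 (mod 2).
s = (1, 0, 0, 1)^T — this equals column 9 of H (binary 1001), so error is at position 9.
Correct: flip bit 9 of r = 111110000101010 to get c = 111110001101010.


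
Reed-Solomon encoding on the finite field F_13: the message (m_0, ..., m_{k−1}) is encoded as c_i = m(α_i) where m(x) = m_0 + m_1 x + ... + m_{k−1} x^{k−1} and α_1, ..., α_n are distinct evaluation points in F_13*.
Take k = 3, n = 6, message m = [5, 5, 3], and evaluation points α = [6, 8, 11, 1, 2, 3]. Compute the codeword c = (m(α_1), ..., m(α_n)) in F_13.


c = [0, 3, 7, 0, 1, 8]

Message polynomial: m(x) = 5 + 5·x + 3·x^2 (mod 13).
For each evaluation point α_i, compute m(α_i) mod 13:
  α_1 = 6: Horner steps 3 → 10 → 0, so m(6) = 0.
  α_2 = 8: Horner steps 3 → 3 → 3, so m(8) = 3.
  α_3 = 11: Horner steps 3 → 12 → 7, so m(11) = 7.
  α_4 = 1: Horner steps 3 → 8 → 0, so m(1) = 0.
  α_5 = 2: Horner steps 3 → 11 → 1, so m(2) = 1.
  α_6 = 3: Horner steps 3 → 1 → 8, so m(3) = 8.
Codeword c = [0, 3, 7, 0, 1, 8] ∈ F_13^6.


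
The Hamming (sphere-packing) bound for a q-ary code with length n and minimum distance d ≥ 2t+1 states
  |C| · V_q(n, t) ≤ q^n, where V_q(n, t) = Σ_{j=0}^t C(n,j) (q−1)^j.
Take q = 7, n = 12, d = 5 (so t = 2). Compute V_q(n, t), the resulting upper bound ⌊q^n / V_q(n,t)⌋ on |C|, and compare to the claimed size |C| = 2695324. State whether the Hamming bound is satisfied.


V_q(n, t) = 2449, q^n = 13841287201, Hamming bound = 5651811, |C| = 2695324 ≤ bound (satisfied).

Step 1: Compute V_q(n, t) = Σ_{j=0}^2 C(n, j) (q−1)^j.
  j = 0: C(12,0)·(6)^0 = 1·1 = 1.
  j = 1: C(12,1)·(6)^1 = 12·6 = 72.
  j = 2: C(12,2)·(6)^2 = 66·36 = 2376.
  V_q(n, t) = 1 + 72 + 2376 = 2449.
Step 2: q^n = 7^12 = 13841287201.
Step 3: Hamming bound ⌊q^n / V_q(n,t)⌋ = ⌊13841287201/2449⌋ = 5651811.
Step 4: Compare |C| = 2695324 to 5651811: satisfied.
The claimed |C| lies below the Hamming bound.


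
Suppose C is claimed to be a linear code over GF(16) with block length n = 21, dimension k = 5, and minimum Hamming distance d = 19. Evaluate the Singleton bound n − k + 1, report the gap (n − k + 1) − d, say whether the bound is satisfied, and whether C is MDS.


Singleton RHS = n − k + 1 = 17, slack = -2, bound violated (no such code; not MDS).

Singleton bound: d ≤ n − k + 1.
Here n = 21, k = 5, so n − k + 1 = 17.
Given d = 19, check d ≤ 17: NO.
Slack = (n − k + 1) − d = -2.
The slack is negative: d = 19 exceeds n − k + 1 = 17 by 2, so the Singleton bound is violated and no linear [21, 5, 19]_16 code can exist. In particular it is not MDS (MDS requires d = n − k + 1 exactly).
Description: the claimed parameters are [21, 5, 19]_16; such a code would be impossible (violates the Singleton bound).


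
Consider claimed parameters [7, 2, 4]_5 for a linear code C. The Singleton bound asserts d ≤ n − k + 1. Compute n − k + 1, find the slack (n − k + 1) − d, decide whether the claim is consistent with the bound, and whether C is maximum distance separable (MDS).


Singleton RHS = n − k + 1 = 6, slack = 2, bound satisfied, not MDS.

Singleton bound: d ≤ n − k + 1.
Here n = 7, k = 2, so n − k + 1 = 6.
Given d = 4, check d ≤ 6: YES.
Slack = (n − k + 1) − d = 2.
The code is NOT MDS (slack = 2 > 0).
Description: the claimed parameters are [7, 2, 4]_5; such a code would be non-MDS.


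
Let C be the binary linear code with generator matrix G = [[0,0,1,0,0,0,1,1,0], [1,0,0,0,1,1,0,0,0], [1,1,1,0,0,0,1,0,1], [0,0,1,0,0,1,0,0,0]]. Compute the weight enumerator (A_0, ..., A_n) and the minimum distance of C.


Weight distribution: A_0 = 1, A_2 = 1, A_3 = 4, A_4 = 3, A_5 = 4, A_6 = 3. Minimum distance d = 2.

Enumerate all 2^4 = 16 messages m ∈ F_2^4.
For each, compute codeword c = mG in F_2^9, then tally its weight.
  m = 0000 → c = 000000000, weight = 0.
  m = 1000 → c = 001000110, weight = 3.
  m = 0100 → c = 100011000, weight = 3.
  m = 1100 → c = 101011110, weight = 6.
  m = 0010 → c = 111000101, weight = 5.
  m = 1010 → c = 110000011, weight = 4.
  m = 0110 → c = 011011101, weight = 6.
  m = 1110 → c = 010011011, weight = 5.
  m = 0001 → c = 001001000, weight = 2.
  m = 1001 → c = 000001110, weight = 3.
  m = 0101 → c = 101010000, weight = 3.
  m = 1101 → c = 100010110, weight = 4.
  m = 0011 → c = 110001101, weight = 5.
  m = 1011 → c = 111001011, weight = 6.
  m = 0111 → c = 010010101, weight = 4.
  m = 1111 → c = 011010011, weight = 5.
Tally weights:
  weight 0: 1 codewords.
  weight 2: 1 codewords.
  weight 3: 4 codewords.
  weight 4: 3 codewords.
  weight 5: 4 codewords.
  weight 6: 3 codewords.
Minimum distance d = smallest w > 0 with A_w > 0 = 2.
Sanity: Σ A_w = 16 = 2^4 = 16 ✓.


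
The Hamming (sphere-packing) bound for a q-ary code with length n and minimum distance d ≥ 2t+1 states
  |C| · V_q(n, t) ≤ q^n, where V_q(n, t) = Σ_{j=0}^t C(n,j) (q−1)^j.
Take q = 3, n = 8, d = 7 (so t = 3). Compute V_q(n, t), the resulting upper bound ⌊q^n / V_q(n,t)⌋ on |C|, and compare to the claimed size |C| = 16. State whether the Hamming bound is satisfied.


V_q(n, t) = 577, q^n = 6561, Hamming bound = 11, |C| = 16 > bound (violated).

Step 1: Compute V_q(n, t) = Σ_{j=0}^3 C(n, j) (q−1)^j.
  j = 0: C(8,0)·(2)^0 = 1·1 = 1.
  j = 1: C(8,1)·(2)^1 = 8·2 = 16.
  j = 2: C(8,2)·(2)^2 = 28·4 = 112.
  j = 3: C(8,3)·(2)^3 = 56·8 = 448.
  V_q(n, t) = 1 + 16 + 112 + 448 = 577.
Step 2: q^n = 3^8 = 6561.
Step 3: Hamming bound ⌊q^n / V_q(n,t)⌋ = ⌊6561/577⌋ = 11.
Step 4: Compare |C| = 16 to 11: violated.
The claimed |C| lies above the Hamming bound, so no 3-ary code of length 8 with d ≥ 7 can have 16 codewords.


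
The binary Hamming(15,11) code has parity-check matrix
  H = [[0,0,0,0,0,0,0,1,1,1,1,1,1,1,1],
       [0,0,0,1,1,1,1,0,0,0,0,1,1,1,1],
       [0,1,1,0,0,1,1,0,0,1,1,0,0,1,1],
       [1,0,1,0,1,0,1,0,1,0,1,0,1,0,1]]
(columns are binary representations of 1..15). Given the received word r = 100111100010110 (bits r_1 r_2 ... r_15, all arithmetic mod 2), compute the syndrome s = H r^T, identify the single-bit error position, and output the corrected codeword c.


s = (1, 0, 0, 1)^T, error position = 9, corrected codeword c = 100111101010110

Compute s = H r^T mod 2 one row at a time:
  s_1 = 0 + 0 + 0 + 1 + 0 + 1 + 1 + 0 = 3 ≡ 1 (mod 2).
  s_2 = 1 + 1 + 1 + 1 + 0 + 1 + 1 + 0 = 6 ≡ 0 (mod 2).
  s_3 = 0 + 0 + 1 + 1 + 0 + 1 + 1 + 0 = 4 ≡ 0 (mod 2).
  s_4 = 1 + 0 + 1 + 1 + 0 + 1 + 1 + 0 = 5 ≡ 1 (mod 2).
s = (1, 0, 0, 1)^T — this equals column 9 of H (binary 1001), so error is at position 9.
Correct: flip bit 9 of r = 100111100010110 to get c = 100111101010110.


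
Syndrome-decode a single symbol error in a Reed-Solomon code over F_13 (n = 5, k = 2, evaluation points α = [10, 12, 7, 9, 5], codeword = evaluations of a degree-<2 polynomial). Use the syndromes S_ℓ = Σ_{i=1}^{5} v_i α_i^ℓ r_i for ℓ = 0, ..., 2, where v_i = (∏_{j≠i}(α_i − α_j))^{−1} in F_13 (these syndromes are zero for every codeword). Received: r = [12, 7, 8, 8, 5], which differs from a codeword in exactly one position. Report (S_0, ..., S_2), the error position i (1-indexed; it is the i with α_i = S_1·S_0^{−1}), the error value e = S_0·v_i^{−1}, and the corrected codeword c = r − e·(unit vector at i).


S = (12, 6, 3), error at position 3, error magnitude e = 8, c = [12, 7, 0, 8, 5].

Step 1: column multipliers v_i = (∏_{j≠i}(α_i − α_j))^{−1} mod 13.
  i = 1 (α = 10): (10−12)(10−7)(10−9)(10−5) = (−2)·3·1·5 = −30 ≡ 9, so v_1 = 9^{−1} = 3 (mod 13).
  i = 2 (α = 12): (12−10)(12−7)(12−9)(12−5) = 2·5·3·7 = 210 ≡ 2, so v_2 = 2^{−1} = 7 (mod 13).
  i = 3 (α = 7): (7−10)(7−12)(7−9)(7−5) = (−3)·(−5)·(−2)·2 = −60 ≡ 5, so v_3 = 5^{−1} = 8 (mod 13).
  i = 4 (α = 9): (9−10)(9−12)(9−7)(9−5) = (−1)·(−3)·2·4 = 24 ≡ 11, so v_4 = 11^{−1} = 6 (mod 13).
  i = 5 (α = 5): (5−10)(5−12)(5−7)(5−9) = (−5)·(−7)·(−2)·(−4) = 280 ≡ 7, so v_5 = 7^{−1} = 2 (mod 13).
  v = [3, 7, 8, 6, 2].
Step 2: syndromes of r = [12, 7, 8, 8, 5] (all sums mod 13).
  S_0 = Σ v_i r_i = 3·12 + 7·7 + 8·8 + 6·8 + 2·5 = 207 ≡ 12.
  S_1 = Σ v_i α_i r_i = 3·10·12 + 7·12·7 + 8·7·8 + 6·9·8 + 2·5·5 = 1878 ≡ 6.
  α_i^2 mod 13 = [9, 1, 10, 3, 12].
  S_2 = Σ v_i α_i^2 r_i = 3·9·12 + 7·1·7 + 8·10·8 + 6·3·8 + 2·12·5 = 1277 ≡ 3.
  S = (12, 6, 3) ≠ 0, so r is not a codeword (an error is present).
Step 3: locate the error. For a single error e at position i, S_ℓ = v_i·e·α_i^ℓ, so α_err = S_1/S_0.
  S_0^{−1} = 12^{−1} = 12 (mod 13), so α_err = 6·12 = 72 ≡ 7 = α_3. Error position i = 3.
  Consistency check: S_2/S_1 = 3·11 = 33 ≡ 7 = α_err ✓ (single-error assumption holds).
Step 4: error magnitude e = S_0/v_3 = S_0·∏_{j≠3}(α_3 − α_j) = 12·5 = 60 ≡ 8 (mod 13).
Step 5: correct position 3: c_3 = r_3 − e = 8 − 8 ≡ 0 (mod 13). Hence c = [12, 7, 0, 8, 5].
  Check: interpolating c through the α_i gives m(x) = 11 + 4·x (degree < 2) with m(α_i) = c_i for every i, so c is indeed a codeword.


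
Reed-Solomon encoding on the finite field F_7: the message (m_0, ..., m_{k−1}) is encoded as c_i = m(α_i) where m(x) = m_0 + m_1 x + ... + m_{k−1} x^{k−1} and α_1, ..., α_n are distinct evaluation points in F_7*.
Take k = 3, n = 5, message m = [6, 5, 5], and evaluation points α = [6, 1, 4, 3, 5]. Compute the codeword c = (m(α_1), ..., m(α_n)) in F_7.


c = [6, 2, 1, 3, 2]

Message polynomial: m(x) = 6 + 5·x + 5·x^2 (mod 7).
For each evaluation point α_i, compute m(α_i) mod 7:
  α_1 = 6: Horner steps 5 → 0 → 6, so m(6) = 6.
  α_2 = 1: Horner steps 5 → 3 → 2, so m(1) = 2.
  α_3 = 4: Horner steps 5 → 4 → 1, so m(4) = 1.
  α_4 = 3: Horner steps 5 → 6 → 3, so m(3) = 3.
  α_5 = 5: Horner steps 5 → 2 → 2, so m(5) = 2.
Codeword c = [6, 2, 1, 3, 2] ∈ F_7^5.


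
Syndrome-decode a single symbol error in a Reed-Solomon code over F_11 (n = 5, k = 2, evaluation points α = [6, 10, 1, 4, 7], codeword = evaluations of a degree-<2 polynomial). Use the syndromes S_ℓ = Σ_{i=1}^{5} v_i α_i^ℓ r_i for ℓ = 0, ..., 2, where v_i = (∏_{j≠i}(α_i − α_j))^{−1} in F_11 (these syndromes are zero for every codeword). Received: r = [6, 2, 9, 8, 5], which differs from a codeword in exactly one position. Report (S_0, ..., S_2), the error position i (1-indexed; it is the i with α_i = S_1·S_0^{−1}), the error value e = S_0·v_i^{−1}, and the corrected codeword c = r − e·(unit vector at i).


S = (6, 6, 6), error at position 3, error magnitude e = 9, c = [6, 2, 0, 8, 5].

Step 1: column multipliers v_i = (∏_{j≠i}(α_i − α_j))^{−1} mod 11.
  i = 1 (α = 6): (6−10)(6−1)(6−4)(6−7) = (−4)·5·2·(−1) = 40 ≡ 7, so v_1 = 7^{−1} = 8 (mod 11).
  i = 2 (α = 10): (10−6)(10−1)(10−4)(10−7) = 4·9·6·3 = 648 ≡ 10, so v_2 = 10^{−1} = 10 (mod 11).
  i = 3 (α = 1): (1−6)(1−10)(1−4)(1−7) = (−5)·(−9)·(−3)·(−6) = 810 ≡ 7, so v_3 = 7^{−1} = 8 (mod 11).
  i = 4 (α = 4): (4−6)(4−10)(4−1)(4−7) = (−2)·(−6)·3·(−3) = −108 ≡ 2, so v_4 = 2^{−1} = 6 (mod 11).
  i = 5 (α = 7): (7−6)(7−10)(7−1)(7−4) = 1·(−3)·6·3 = −54 ≡ 1, so v_5 = 1^{−1} = 1 (mod 11).
  v = [8, 10, 8, 6, 1].
Step 2: syndromes of r = [6, 2, 9, 8, 5] (all sums mod 11).
  S_0 = Σ v_i r_i = 8·6 + 10·2 + 8·9 + 6·8 + 1·5 = 193 ≡ 6.
  S_1 = Σ v_i α_i r_i = 8·6·6 + 10·10·2 + 8·1·9 + 6·4·8 + 1·7·5 = 787 ≡ 6.
  α_i^2 mod 11 = [3, 1, 1, 5, 5].
  S_2 = Σ v_i α_i^2 r_i = 8·3·6 + 10·1·2 + 8·1·9 + 6·5·8 + 1·5·5 = 501 ≡ 6.
  S = (6, 6, 6) ≠ 0, so r is not a codeword (an error is present).
Step 3: locate the error. For a single error e at position i, S_ℓ = v_i·e·α_i^ℓ, so α_err = S_1/S_0.
  S_0^{−1} = 6^{−1} = 2 (mod 11), so α_err = 6·2 = 12 ≡ 1 = α_3. Error position i = 3.
  Consistency check: S_2/S_1 = 6·2 = 12 ≡ 1 = α_err ✓ (single-error assumption holds).
Step 4: error magnitude e = S_0/v_3 = S_0·∏_{j≠3}(α_3 − α_j) = 6·7 = 42 ≡ 9 (mod 11).
Step 5: correct position 3: c_3 = r_3 − e = 9 − 9 ≡ 0 (mod 11). Hence c = [6, 2, 0, 8, 5].
  Check: interpolating c through the α_i gives m(x) = 1 + 10·x (degree < 2) with m(α_i) = c_i for every i, so c is indeed a codeword.
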